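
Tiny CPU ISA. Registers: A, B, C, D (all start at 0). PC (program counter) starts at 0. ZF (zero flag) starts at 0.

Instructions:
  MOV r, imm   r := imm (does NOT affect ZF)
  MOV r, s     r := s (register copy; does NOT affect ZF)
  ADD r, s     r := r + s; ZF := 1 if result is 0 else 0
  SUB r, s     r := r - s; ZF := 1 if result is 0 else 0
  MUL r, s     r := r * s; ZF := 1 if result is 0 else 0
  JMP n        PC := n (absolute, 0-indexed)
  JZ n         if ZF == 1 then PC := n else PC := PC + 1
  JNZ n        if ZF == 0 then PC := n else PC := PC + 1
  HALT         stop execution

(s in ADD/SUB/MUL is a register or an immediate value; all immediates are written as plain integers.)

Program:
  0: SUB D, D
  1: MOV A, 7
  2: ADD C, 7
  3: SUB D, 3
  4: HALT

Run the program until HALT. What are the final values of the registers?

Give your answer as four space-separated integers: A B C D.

Step 1: PC=0 exec 'SUB D, D'. After: A=0 B=0 C=0 D=0 ZF=1 PC=1
Step 2: PC=1 exec 'MOV A, 7'. After: A=7 B=0 C=0 D=0 ZF=1 PC=2
Step 3: PC=2 exec 'ADD C, 7'. After: A=7 B=0 C=7 D=0 ZF=0 PC=3
Step 4: PC=3 exec 'SUB D, 3'. After: A=7 B=0 C=7 D=-3 ZF=0 PC=4
Step 5: PC=4 exec 'HALT'. After: A=7 B=0 C=7 D=-3 ZF=0 PC=4 HALTED

Answer: 7 0 7 -3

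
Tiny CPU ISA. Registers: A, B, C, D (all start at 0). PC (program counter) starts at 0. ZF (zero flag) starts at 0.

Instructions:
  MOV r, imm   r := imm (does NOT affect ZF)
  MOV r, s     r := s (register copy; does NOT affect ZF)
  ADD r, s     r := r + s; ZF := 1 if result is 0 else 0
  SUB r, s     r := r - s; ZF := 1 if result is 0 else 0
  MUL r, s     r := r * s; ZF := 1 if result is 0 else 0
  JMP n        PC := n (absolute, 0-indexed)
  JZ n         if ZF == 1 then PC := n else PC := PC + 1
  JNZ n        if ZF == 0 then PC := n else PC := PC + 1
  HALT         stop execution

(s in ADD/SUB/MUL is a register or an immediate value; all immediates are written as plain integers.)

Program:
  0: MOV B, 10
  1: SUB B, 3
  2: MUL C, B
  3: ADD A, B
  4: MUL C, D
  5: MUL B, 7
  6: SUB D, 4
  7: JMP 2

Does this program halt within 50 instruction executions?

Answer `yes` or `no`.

Step 1: PC=0 exec 'MOV B, 10'. After: A=0 B=10 C=0 D=0 ZF=0 PC=1
Step 2: PC=1 exec 'SUB B, 3'. After: A=0 B=7 C=0 D=0 ZF=0 PC=2
Step 3: PC=2 exec 'MUL C, B'. After: A=0 B=7 C=0 D=0 ZF=1 PC=3
Step 4: PC=3 exec 'ADD A, B'. After: A=7 B=7 C=0 D=0 ZF=0 PC=4
Step 5: PC=4 exec 'MUL C, D'. After: A=7 B=7 C=0 D=0 ZF=1 PC=5
Step 6: PC=5 exec 'MUL B, 7'. After: A=7 B=49 C=0 D=0 ZF=0 PC=6
Step 7: PC=6 exec 'SUB D, 4'. After: A=7 B=49 C=0 D=-4 ZF=0 PC=7
Step 8: PC=7 exec 'JMP 2'. After: A=7 B=49 C=0 D=-4 ZF=0 PC=2
Step 9: PC=2 exec 'MUL C, B'. After: A=7 B=49 C=0 D=-4 ZF=1 PC=3
Step 10: PC=3 exec 'ADD A, B'. After: A=56 B=49 C=0 D=-4 ZF=0 PC=4
Step 11: PC=4 exec 'MUL C, D'. After: A=56 B=49 C=0 D=-4 ZF=1 PC=5
Step 12: PC=5 exec 'MUL B, 7'. After: A=56 B=343 C=0 D=-4 ZF=0 PC=6
Step 13: PC=6 exec 'SUB D, 4'. After: A=56 B=343 C=0 D=-8 ZF=0 PC=7
Step 14: PC=7 exec 'JMP 2'. After: A=56 B=343 C=0 D=-8 ZF=0 PC=2
Step 15: PC=2 exec 'MUL C, B'. After: A=56 B=343 C=0 D=-8 ZF=1 PC=3
After 50 steps: not halted. PC revisits the same instructions with no path to HALT; will never halt.

Answer: no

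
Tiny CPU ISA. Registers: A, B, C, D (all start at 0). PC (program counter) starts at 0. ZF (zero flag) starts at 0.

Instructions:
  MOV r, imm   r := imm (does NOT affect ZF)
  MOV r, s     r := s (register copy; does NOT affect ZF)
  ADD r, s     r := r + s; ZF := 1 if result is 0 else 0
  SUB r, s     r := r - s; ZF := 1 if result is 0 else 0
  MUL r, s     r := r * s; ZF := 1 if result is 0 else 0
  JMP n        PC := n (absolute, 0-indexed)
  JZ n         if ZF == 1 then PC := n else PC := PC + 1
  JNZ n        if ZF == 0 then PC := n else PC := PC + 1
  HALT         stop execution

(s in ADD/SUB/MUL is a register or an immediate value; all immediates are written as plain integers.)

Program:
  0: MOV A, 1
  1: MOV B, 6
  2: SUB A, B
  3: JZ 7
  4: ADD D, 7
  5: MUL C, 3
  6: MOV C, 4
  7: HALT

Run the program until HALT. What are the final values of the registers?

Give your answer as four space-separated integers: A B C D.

Step 1: PC=0 exec 'MOV A, 1'. After: A=1 B=0 C=0 D=0 ZF=0 PC=1
Step 2: PC=1 exec 'MOV B, 6'. After: A=1 B=6 C=0 D=0 ZF=0 PC=2
Step 3: PC=2 exec 'SUB A, B'. After: A=-5 B=6 C=0 D=0 ZF=0 PC=3
Step 4: PC=3 exec 'JZ 7'. After: A=-5 B=6 C=0 D=0 ZF=0 PC=4
Step 5: PC=4 exec 'ADD D, 7'. After: A=-5 B=6 C=0 D=7 ZF=0 PC=5
Step 6: PC=5 exec 'MUL C, 3'. After: A=-5 B=6 C=0 D=7 ZF=1 PC=6
Step 7: PC=6 exec 'MOV C, 4'. After: A=-5 B=6 C=4 D=7 ZF=1 PC=7
Step 8: PC=7 exec 'HALT'. After: A=-5 B=6 C=4 D=7 ZF=1 PC=7 HALTED

Answer: -5 6 4 7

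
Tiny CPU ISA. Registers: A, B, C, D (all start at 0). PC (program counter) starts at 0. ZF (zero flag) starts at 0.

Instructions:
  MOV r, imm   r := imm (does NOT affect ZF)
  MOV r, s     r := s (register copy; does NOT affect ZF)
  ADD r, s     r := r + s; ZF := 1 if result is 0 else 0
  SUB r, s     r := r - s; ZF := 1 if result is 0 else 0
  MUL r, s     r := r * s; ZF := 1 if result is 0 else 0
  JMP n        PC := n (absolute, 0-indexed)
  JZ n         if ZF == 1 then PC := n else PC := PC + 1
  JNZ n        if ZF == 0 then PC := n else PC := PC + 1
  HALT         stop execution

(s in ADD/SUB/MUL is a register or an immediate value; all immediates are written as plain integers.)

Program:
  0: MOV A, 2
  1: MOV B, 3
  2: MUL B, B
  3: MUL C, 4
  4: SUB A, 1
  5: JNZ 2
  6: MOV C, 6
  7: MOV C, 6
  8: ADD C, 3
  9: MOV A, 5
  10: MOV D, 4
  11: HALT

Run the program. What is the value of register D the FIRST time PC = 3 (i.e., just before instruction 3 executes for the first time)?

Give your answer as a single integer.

Step 1: PC=0 exec 'MOV A, 2'. After: A=2 B=0 C=0 D=0 ZF=0 PC=1
Step 2: PC=1 exec 'MOV B, 3'. After: A=2 B=3 C=0 D=0 ZF=0 PC=2
Step 3: PC=2 exec 'MUL B, B'. After: A=2 B=9 C=0 D=0 ZF=0 PC=3
First time PC=3: D=0

0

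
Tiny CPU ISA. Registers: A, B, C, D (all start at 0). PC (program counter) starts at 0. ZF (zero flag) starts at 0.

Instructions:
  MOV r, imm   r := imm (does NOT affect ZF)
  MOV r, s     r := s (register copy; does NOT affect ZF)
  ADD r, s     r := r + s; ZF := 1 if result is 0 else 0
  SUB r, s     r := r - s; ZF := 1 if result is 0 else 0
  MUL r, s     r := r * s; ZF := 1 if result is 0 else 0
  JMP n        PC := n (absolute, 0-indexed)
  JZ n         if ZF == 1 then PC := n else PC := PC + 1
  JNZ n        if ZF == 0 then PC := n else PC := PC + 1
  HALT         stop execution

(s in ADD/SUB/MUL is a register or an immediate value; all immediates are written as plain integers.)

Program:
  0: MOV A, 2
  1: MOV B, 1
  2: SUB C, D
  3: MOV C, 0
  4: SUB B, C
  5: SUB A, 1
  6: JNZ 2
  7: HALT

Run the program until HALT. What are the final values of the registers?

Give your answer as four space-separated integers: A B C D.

Answer: 0 1 0 0

Derivation:
Step 1: PC=0 exec 'MOV A, 2'. After: A=2 B=0 C=0 D=0 ZF=0 PC=1
Step 2: PC=1 exec 'MOV B, 1'. After: A=2 B=1 C=0 D=0 ZF=0 PC=2
Step 3: PC=2 exec 'SUB C, D'. After: A=2 B=1 C=0 D=0 ZF=1 PC=3
Step 4: PC=3 exec 'MOV C, 0'. After: A=2 B=1 C=0 D=0 ZF=1 PC=4
Step 5: PC=4 exec 'SUB B, C'. After: A=2 B=1 C=0 D=0 ZF=0 PC=5
Step 6: PC=5 exec 'SUB A, 1'. After: A=1 B=1 C=0 D=0 ZF=0 PC=6
Step 7: PC=6 exec 'JNZ 2'. After: A=1 B=1 C=0 D=0 ZF=0 PC=2
Step 8: PC=2 exec 'SUB C, D'. After: A=1 B=1 C=0 D=0 ZF=1 PC=3
Step 9: PC=3 exec 'MOV C, 0'. After: A=1 B=1 C=0 D=0 ZF=1 PC=4
Step 10: PC=4 exec 'SUB B, C'. After: A=1 B=1 C=0 D=0 ZF=0 PC=5
Step 11: PC=5 exec 'SUB A, 1'. After: A=0 B=1 C=0 D=0 ZF=1 PC=6
Step 12: PC=6 exec 'JNZ 2'. After: A=0 B=1 C=0 D=0 ZF=1 PC=7
Step 13: PC=7 exec 'HALT'. After: A=0 B=1 C=0 D=0 ZF=1 PC=7 HALTED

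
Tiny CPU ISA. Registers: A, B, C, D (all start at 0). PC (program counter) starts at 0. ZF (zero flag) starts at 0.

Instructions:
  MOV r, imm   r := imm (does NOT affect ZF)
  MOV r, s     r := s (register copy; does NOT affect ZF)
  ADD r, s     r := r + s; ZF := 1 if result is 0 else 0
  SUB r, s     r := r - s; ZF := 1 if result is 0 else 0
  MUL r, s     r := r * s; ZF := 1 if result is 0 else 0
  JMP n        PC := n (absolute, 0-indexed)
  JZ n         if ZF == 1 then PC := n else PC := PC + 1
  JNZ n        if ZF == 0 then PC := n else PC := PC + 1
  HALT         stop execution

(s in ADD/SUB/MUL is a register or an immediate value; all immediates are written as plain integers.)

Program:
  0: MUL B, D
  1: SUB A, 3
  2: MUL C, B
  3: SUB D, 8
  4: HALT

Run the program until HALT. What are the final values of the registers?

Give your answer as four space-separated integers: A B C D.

Step 1: PC=0 exec 'MUL B, D'. After: A=0 B=0 C=0 D=0 ZF=1 PC=1
Step 2: PC=1 exec 'SUB A, 3'. After: A=-3 B=0 C=0 D=0 ZF=0 PC=2
Step 3: PC=2 exec 'MUL C, B'. After: A=-3 B=0 C=0 D=0 ZF=1 PC=3
Step 4: PC=3 exec 'SUB D, 8'. After: A=-3 B=0 C=0 D=-8 ZF=0 PC=4
Step 5: PC=4 exec 'HALT'. After: A=-3 B=0 C=0 D=-8 ZF=0 PC=4 HALTED

Answer: -3 0 0 -8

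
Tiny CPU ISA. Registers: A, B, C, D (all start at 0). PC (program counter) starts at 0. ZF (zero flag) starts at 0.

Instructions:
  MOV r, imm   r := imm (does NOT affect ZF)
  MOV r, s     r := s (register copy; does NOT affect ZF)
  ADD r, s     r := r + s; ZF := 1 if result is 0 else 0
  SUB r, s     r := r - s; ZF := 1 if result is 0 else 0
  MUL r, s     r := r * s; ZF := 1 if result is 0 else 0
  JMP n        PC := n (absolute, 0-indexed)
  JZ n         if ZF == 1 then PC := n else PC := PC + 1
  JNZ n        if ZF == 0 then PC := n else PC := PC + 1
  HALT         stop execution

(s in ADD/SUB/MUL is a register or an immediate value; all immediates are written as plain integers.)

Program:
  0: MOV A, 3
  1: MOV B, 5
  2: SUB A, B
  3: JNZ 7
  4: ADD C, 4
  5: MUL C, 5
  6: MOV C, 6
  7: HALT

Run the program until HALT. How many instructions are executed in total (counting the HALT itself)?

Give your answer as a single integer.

Step 1: PC=0 exec 'MOV A, 3'. After: A=3 B=0 C=0 D=0 ZF=0 PC=1
Step 2: PC=1 exec 'MOV B, 5'. After: A=3 B=5 C=0 D=0 ZF=0 PC=2
Step 3: PC=2 exec 'SUB A, B'. After: A=-2 B=5 C=0 D=0 ZF=0 PC=3
Step 4: PC=3 exec 'JNZ 7'. After: A=-2 B=5 C=0 D=0 ZF=0 PC=7
Step 5: PC=7 exec 'HALT'. After: A=-2 B=5 C=0 D=0 ZF=0 PC=7 HALTED
Total instructions executed: 5

Answer: 5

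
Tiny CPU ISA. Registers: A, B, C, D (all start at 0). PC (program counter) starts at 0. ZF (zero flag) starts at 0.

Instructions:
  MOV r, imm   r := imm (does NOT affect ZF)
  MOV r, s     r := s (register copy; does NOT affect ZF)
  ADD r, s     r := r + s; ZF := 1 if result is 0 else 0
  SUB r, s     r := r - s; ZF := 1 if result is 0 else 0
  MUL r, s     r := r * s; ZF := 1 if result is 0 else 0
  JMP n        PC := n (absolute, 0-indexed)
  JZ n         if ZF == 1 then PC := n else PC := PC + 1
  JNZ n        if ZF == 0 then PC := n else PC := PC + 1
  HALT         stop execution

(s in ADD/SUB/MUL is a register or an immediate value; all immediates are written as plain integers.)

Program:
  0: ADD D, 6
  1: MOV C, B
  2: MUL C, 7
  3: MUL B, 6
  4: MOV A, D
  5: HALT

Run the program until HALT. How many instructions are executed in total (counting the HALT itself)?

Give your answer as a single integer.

Step 1: PC=0 exec 'ADD D, 6'. After: A=0 B=0 C=0 D=6 ZF=0 PC=1
Step 2: PC=1 exec 'MOV C, B'. After: A=0 B=0 C=0 D=6 ZF=0 PC=2
Step 3: PC=2 exec 'MUL C, 7'. After: A=0 B=0 C=0 D=6 ZF=1 PC=3
Step 4: PC=3 exec 'MUL B, 6'. After: A=0 B=0 C=0 D=6 ZF=1 PC=4
Step 5: PC=4 exec 'MOV A, D'. After: A=6 B=0 C=0 D=6 ZF=1 PC=5
Step 6: PC=5 exec 'HALT'. After: A=6 B=0 C=0 D=6 ZF=1 PC=5 HALTED
Total instructions executed: 6

Answer: 6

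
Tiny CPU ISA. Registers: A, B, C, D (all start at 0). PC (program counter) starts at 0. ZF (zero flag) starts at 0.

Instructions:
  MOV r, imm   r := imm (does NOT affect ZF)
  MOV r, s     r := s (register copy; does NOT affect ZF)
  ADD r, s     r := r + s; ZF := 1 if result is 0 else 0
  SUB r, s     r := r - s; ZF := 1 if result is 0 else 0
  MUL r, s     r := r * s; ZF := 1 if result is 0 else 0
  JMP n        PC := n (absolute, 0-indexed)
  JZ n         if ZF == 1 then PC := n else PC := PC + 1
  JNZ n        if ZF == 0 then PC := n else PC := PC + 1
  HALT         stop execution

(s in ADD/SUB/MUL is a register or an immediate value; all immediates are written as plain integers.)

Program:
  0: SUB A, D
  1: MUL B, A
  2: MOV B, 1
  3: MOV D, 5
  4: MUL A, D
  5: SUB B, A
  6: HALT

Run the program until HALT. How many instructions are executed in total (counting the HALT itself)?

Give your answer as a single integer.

Step 1: PC=0 exec 'SUB A, D'. After: A=0 B=0 C=0 D=0 ZF=1 PC=1
Step 2: PC=1 exec 'MUL B, A'. After: A=0 B=0 C=0 D=0 ZF=1 PC=2
Step 3: PC=2 exec 'MOV B, 1'. After: A=0 B=1 C=0 D=0 ZF=1 PC=3
Step 4: PC=3 exec 'MOV D, 5'. After: A=0 B=1 C=0 D=5 ZF=1 PC=4
Step 5: PC=4 exec 'MUL A, D'. After: A=0 B=1 C=0 D=5 ZF=1 PC=5
Step 6: PC=5 exec 'SUB B, A'. After: A=0 B=1 C=0 D=5 ZF=0 PC=6
Step 7: PC=6 exec 'HALT'. After: A=0 B=1 C=0 D=5 ZF=0 PC=6 HALTED
Total instructions executed: 7

Answer: 7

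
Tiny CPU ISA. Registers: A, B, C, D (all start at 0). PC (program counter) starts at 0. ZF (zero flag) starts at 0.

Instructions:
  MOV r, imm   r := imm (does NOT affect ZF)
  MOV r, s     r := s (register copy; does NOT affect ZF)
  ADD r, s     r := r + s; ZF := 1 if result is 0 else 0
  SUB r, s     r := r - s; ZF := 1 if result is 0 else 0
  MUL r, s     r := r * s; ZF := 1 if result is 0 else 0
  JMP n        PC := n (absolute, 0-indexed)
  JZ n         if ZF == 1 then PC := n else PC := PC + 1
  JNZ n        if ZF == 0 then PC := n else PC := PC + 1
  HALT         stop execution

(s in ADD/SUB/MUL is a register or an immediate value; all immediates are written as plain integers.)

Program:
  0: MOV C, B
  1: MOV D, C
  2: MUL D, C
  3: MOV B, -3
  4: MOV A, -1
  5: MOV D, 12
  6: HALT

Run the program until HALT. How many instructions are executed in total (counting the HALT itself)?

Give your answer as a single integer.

Step 1: PC=0 exec 'MOV C, B'. After: A=0 B=0 C=0 D=0 ZF=0 PC=1
Step 2: PC=1 exec 'MOV D, C'. After: A=0 B=0 C=0 D=0 ZF=0 PC=2
Step 3: PC=2 exec 'MUL D, C'. After: A=0 B=0 C=0 D=0 ZF=1 PC=3
Step 4: PC=3 exec 'MOV B, -3'. After: A=0 B=-3 C=0 D=0 ZF=1 PC=4
Step 5: PC=4 exec 'MOV A, -1'. After: A=-1 B=-3 C=0 D=0 ZF=1 PC=5
Step 6: PC=5 exec 'MOV D, 12'. After: A=-1 B=-3 C=0 D=12 ZF=1 PC=6
Step 7: PC=6 exec 'HALT'. After: A=-1 B=-3 C=0 D=12 ZF=1 PC=6 HALTED
Total instructions executed: 7

Answer: 7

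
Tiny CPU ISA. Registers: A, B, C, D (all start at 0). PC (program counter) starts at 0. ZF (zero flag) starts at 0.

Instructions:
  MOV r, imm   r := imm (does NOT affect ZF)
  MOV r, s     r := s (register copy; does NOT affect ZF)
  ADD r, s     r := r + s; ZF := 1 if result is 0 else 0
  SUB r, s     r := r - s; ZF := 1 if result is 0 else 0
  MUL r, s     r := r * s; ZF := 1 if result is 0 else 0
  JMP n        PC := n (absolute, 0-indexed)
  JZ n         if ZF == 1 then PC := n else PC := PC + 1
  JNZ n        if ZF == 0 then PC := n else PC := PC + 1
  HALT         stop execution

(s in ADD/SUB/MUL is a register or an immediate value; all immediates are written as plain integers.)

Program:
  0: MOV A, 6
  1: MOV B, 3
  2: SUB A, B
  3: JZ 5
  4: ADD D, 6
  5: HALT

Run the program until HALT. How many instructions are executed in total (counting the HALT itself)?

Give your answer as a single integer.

Step 1: PC=0 exec 'MOV A, 6'. After: A=6 B=0 C=0 D=0 ZF=0 PC=1
Step 2: PC=1 exec 'MOV B, 3'. After: A=6 B=3 C=0 D=0 ZF=0 PC=2
Step 3: PC=2 exec 'SUB A, B'. After: A=3 B=3 C=0 D=0 ZF=0 PC=3
Step 4: PC=3 exec 'JZ 5'. After: A=3 B=3 C=0 D=0 ZF=0 PC=4
Step 5: PC=4 exec 'ADD D, 6'. After: A=3 B=3 C=0 D=6 ZF=0 PC=5
Step 6: PC=5 exec 'HALT'. After: A=3 B=3 C=0 D=6 ZF=0 PC=5 HALTED
Total instructions executed: 6

Answer: 6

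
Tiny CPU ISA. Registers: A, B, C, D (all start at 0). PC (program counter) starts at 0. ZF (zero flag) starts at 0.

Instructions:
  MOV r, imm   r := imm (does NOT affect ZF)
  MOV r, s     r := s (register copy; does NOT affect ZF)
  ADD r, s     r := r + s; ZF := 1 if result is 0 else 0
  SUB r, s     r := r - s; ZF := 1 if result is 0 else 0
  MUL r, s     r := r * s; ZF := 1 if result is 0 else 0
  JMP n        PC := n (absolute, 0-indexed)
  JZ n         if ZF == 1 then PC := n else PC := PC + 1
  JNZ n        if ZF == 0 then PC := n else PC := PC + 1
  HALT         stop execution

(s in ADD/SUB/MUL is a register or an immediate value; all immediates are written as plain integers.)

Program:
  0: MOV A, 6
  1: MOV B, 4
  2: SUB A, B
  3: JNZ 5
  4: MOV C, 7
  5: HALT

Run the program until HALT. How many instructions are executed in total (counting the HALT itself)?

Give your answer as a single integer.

Step 1: PC=0 exec 'MOV A, 6'. After: A=6 B=0 C=0 D=0 ZF=0 PC=1
Step 2: PC=1 exec 'MOV B, 4'. After: A=6 B=4 C=0 D=0 ZF=0 PC=2
Step 3: PC=2 exec 'SUB A, B'. After: A=2 B=4 C=0 D=0 ZF=0 PC=3
Step 4: PC=3 exec 'JNZ 5'. After: A=2 B=4 C=0 D=0 ZF=0 PC=5
Step 5: PC=5 exec 'HALT'. After: A=2 B=4 C=0 D=0 ZF=0 PC=5 HALTED
Total instructions executed: 5

Answer: 5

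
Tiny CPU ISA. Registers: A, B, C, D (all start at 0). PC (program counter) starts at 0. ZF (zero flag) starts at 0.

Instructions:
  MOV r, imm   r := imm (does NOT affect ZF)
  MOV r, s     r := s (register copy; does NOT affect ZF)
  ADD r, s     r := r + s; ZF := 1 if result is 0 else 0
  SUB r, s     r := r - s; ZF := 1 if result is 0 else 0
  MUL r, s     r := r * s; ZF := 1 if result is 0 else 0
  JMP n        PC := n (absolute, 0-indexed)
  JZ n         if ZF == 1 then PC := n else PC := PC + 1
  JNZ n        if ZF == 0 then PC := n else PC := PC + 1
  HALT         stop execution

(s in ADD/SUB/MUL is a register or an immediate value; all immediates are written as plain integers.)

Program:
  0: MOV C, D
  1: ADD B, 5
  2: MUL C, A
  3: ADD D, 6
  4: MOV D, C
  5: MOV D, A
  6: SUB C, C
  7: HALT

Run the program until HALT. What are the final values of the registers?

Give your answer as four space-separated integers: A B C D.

Step 1: PC=0 exec 'MOV C, D'. After: A=0 B=0 C=0 D=0 ZF=0 PC=1
Step 2: PC=1 exec 'ADD B, 5'. After: A=0 B=5 C=0 D=0 ZF=0 PC=2
Step 3: PC=2 exec 'MUL C, A'. After: A=0 B=5 C=0 D=0 ZF=1 PC=3
Step 4: PC=3 exec 'ADD D, 6'. After: A=0 B=5 C=0 D=6 ZF=0 PC=4
Step 5: PC=4 exec 'MOV D, C'. After: A=0 B=5 C=0 D=0 ZF=0 PC=5
Step 6: PC=5 exec 'MOV D, A'. After: A=0 B=5 C=0 D=0 ZF=0 PC=6
Step 7: PC=6 exec 'SUB C, C'. After: A=0 B=5 C=0 D=0 ZF=1 PC=7
Step 8: PC=7 exec 'HALT'. After: A=0 B=5 C=0 D=0 ZF=1 PC=7 HALTED

Answer: 0 5 0 0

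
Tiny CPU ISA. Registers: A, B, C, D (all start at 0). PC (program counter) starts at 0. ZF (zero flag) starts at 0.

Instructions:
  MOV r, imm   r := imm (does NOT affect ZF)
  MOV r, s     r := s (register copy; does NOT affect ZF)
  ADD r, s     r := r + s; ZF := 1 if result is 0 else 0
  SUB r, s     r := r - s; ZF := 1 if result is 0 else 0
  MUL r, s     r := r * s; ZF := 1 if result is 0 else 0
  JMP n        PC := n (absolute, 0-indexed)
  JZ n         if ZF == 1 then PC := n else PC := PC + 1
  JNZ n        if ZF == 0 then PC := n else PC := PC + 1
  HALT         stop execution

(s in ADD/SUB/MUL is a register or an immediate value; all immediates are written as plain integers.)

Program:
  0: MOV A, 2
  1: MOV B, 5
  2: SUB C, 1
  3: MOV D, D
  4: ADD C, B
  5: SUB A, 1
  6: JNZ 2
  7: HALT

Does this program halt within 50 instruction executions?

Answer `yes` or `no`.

Answer: yes

Derivation:
Step 1: PC=0 exec 'MOV A, 2'. After: A=2 B=0 C=0 D=0 ZF=0 PC=1
Step 2: PC=1 exec 'MOV B, 5'. After: A=2 B=5 C=0 D=0 ZF=0 PC=2
Step 3: PC=2 exec 'SUB C, 1'. After: A=2 B=5 C=-1 D=0 ZF=0 PC=3
Step 4: PC=3 exec 'MOV D, D'. After: A=2 B=5 C=-1 D=0 ZF=0 PC=4
Step 5: PC=4 exec 'ADD C, B'. After: A=2 B=5 C=4 D=0 ZF=0 PC=5
Step 6: PC=5 exec 'SUB A, 1'. After: A=1 B=5 C=4 D=0 ZF=0 PC=6
Step 7: PC=6 exec 'JNZ 2'. After: A=1 B=5 C=4 D=0 ZF=0 PC=2
Step 8: PC=2 exec 'SUB C, 1'. After: A=1 B=5 C=3 D=0 ZF=0 PC=3
Step 9: PC=3 exec 'MOV D, D'. After: A=1 B=5 C=3 D=0 ZF=0 PC=4
Step 10: PC=4 exec 'ADD C, B'. After: A=1 B=5 C=8 D=0 ZF=0 PC=5
Step 11: PC=5 exec 'SUB A, 1'. After: A=0 B=5 C=8 D=0 ZF=1 PC=6
Step 12: PC=6 exec 'JNZ 2'. After: A=0 B=5 C=8 D=0 ZF=1 PC=7
Step 13: PC=7 exec 'HALT'. After: A=0 B=5 C=8 D=0 ZF=1 PC=7 HALTED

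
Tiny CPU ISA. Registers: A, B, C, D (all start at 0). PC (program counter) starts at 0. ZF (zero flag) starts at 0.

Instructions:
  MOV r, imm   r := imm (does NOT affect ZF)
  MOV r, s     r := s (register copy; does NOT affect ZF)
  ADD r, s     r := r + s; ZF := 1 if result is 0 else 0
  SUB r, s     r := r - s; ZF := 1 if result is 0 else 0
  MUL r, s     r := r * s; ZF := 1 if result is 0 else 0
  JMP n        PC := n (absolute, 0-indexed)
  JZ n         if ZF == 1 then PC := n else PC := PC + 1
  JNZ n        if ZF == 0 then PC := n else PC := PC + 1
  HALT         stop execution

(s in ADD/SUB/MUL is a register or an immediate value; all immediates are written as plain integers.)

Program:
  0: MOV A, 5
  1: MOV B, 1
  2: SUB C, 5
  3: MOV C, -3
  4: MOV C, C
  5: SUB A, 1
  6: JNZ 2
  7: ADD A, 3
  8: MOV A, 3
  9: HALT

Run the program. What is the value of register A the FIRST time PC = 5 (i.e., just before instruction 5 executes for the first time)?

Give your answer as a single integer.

Step 1: PC=0 exec 'MOV A, 5'. After: A=5 B=0 C=0 D=0 ZF=0 PC=1
Step 2: PC=1 exec 'MOV B, 1'. After: A=5 B=1 C=0 D=0 ZF=0 PC=2
Step 3: PC=2 exec 'SUB C, 5'. After: A=5 B=1 C=-5 D=0 ZF=0 PC=3
Step 4: PC=3 exec 'MOV C, -3'. After: A=5 B=1 C=-3 D=0 ZF=0 PC=4
Step 5: PC=4 exec 'MOV C, C'. After: A=5 B=1 C=-3 D=0 ZF=0 PC=5
First time PC=5: A=5

5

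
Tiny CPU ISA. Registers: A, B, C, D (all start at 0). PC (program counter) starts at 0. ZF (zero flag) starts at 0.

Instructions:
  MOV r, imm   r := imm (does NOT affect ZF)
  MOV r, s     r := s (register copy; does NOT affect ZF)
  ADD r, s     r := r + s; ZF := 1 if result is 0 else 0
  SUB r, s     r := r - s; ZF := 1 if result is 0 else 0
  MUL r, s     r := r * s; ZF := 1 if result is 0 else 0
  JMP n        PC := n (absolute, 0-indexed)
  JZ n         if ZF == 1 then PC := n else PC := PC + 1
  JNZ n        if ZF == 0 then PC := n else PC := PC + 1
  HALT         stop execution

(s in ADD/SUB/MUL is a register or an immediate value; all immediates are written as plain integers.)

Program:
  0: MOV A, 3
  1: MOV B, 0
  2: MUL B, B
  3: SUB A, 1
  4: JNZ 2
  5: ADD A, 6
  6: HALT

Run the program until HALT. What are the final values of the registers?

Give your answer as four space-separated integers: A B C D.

Answer: 6 0 0 0

Derivation:
Step 1: PC=0 exec 'MOV A, 3'. After: A=3 B=0 C=0 D=0 ZF=0 PC=1
Step 2: PC=1 exec 'MOV B, 0'. After: A=3 B=0 C=0 D=0 ZF=0 PC=2
Step 3: PC=2 exec 'MUL B, B'. After: A=3 B=0 C=0 D=0 ZF=1 PC=3
Step 4: PC=3 exec 'SUB A, 1'. After: A=2 B=0 C=0 D=0 ZF=0 PC=4
Step 5: PC=4 exec 'JNZ 2'. After: A=2 B=0 C=0 D=0 ZF=0 PC=2
Step 6: PC=2 exec 'MUL B, B'. After: A=2 B=0 C=0 D=0 ZF=1 PC=3
Step 7: PC=3 exec 'SUB A, 1'. After: A=1 B=0 C=0 D=0 ZF=0 PC=4
Step 8: PC=4 exec 'JNZ 2'. After: A=1 B=0 C=0 D=0 ZF=0 PC=2
Step 9: PC=2 exec 'MUL B, B'. After: A=1 B=0 C=0 D=0 ZF=1 PC=3
Step 10: PC=3 exec 'SUB A, 1'. After: A=0 B=0 C=0 D=0 ZF=1 PC=4
Step 11: PC=4 exec 'JNZ 2'. After: A=0 B=0 C=0 D=0 ZF=1 PC=5
Step 12: PC=5 exec 'ADD A, 6'. After: A=6 B=0 C=0 D=0 ZF=0 PC=6
Step 13: PC=6 exec 'HALT'. After: A=6 B=0 C=0 D=0 ZF=0 PC=6 HALTED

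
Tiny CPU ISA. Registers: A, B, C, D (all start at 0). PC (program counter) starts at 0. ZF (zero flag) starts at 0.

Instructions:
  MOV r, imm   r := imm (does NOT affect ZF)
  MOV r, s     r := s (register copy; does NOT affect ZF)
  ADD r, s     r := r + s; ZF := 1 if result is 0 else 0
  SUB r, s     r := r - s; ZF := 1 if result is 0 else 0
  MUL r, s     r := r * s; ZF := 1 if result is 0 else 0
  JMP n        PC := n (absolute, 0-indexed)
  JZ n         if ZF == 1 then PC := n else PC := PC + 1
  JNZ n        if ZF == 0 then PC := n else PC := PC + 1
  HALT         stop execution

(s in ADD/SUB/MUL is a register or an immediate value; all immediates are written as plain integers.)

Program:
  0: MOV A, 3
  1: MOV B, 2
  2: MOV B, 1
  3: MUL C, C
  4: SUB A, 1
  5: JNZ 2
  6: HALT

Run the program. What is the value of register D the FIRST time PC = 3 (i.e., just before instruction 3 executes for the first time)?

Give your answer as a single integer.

Step 1: PC=0 exec 'MOV A, 3'. After: A=3 B=0 C=0 D=0 ZF=0 PC=1
Step 2: PC=1 exec 'MOV B, 2'. After: A=3 B=2 C=0 D=0 ZF=0 PC=2
Step 3: PC=2 exec 'MOV B, 1'. After: A=3 B=1 C=0 D=0 ZF=0 PC=3
First time PC=3: D=0

0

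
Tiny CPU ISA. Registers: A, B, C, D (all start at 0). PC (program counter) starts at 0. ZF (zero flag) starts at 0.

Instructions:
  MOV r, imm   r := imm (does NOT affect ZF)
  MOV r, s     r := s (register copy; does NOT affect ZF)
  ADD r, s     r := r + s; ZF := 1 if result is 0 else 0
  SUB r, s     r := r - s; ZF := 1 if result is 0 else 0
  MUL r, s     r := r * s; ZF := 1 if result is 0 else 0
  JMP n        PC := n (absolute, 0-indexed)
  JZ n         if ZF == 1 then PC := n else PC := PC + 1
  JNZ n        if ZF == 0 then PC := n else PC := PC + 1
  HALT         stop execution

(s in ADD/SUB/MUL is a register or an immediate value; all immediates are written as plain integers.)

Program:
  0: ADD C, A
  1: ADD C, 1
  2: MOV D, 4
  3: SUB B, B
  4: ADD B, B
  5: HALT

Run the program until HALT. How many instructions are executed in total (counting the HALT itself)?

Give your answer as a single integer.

Step 1: PC=0 exec 'ADD C, A'. After: A=0 B=0 C=0 D=0 ZF=1 PC=1
Step 2: PC=1 exec 'ADD C, 1'. After: A=0 B=0 C=1 D=0 ZF=0 PC=2
Step 3: PC=2 exec 'MOV D, 4'. After: A=0 B=0 C=1 D=4 ZF=0 PC=3
Step 4: PC=3 exec 'SUB B, B'. After: A=0 B=0 C=1 D=4 ZF=1 PC=4
Step 5: PC=4 exec 'ADD B, B'. After: A=0 B=0 C=1 D=4 ZF=1 PC=5
Step 6: PC=5 exec 'HALT'. After: A=0 B=0 C=1 D=4 ZF=1 PC=5 HALTED
Total instructions executed: 6

Answer: 6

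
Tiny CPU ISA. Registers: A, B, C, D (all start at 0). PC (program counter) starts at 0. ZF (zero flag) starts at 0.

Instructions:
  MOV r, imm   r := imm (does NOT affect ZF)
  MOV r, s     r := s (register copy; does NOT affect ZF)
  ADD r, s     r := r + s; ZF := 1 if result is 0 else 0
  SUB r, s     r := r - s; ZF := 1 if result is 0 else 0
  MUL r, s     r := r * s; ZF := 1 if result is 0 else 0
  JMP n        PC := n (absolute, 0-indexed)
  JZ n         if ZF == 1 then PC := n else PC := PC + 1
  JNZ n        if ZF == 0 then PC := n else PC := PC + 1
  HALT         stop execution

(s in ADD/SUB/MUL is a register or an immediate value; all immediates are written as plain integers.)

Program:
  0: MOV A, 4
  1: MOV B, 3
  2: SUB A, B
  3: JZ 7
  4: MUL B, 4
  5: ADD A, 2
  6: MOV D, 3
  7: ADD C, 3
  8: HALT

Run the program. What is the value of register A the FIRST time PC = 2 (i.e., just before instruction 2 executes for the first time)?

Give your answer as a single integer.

Step 1: PC=0 exec 'MOV A, 4'. After: A=4 B=0 C=0 D=0 ZF=0 PC=1
Step 2: PC=1 exec 'MOV B, 3'. After: A=4 B=3 C=0 D=0 ZF=0 PC=2
First time PC=2: A=4

4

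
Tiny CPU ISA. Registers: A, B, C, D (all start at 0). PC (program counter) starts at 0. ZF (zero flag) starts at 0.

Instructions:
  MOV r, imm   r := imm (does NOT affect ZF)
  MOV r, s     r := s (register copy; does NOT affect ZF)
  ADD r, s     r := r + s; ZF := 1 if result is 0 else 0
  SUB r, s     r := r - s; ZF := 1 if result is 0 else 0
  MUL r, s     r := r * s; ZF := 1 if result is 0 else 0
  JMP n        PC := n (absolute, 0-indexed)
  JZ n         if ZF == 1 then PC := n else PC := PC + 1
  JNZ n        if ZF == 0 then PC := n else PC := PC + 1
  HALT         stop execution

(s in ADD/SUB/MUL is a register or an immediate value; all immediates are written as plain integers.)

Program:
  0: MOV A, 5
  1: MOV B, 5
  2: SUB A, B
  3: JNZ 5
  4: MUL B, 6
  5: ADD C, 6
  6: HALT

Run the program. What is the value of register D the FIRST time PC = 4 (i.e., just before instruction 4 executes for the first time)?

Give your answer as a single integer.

Step 1: PC=0 exec 'MOV A, 5'. After: A=5 B=0 C=0 D=0 ZF=0 PC=1
Step 2: PC=1 exec 'MOV B, 5'. After: A=5 B=5 C=0 D=0 ZF=0 PC=2
Step 3: PC=2 exec 'SUB A, B'. After: A=0 B=5 C=0 D=0 ZF=1 PC=3
Step 4: PC=3 exec 'JNZ 5'. After: A=0 B=5 C=0 D=0 ZF=1 PC=4
First time PC=4: D=0

0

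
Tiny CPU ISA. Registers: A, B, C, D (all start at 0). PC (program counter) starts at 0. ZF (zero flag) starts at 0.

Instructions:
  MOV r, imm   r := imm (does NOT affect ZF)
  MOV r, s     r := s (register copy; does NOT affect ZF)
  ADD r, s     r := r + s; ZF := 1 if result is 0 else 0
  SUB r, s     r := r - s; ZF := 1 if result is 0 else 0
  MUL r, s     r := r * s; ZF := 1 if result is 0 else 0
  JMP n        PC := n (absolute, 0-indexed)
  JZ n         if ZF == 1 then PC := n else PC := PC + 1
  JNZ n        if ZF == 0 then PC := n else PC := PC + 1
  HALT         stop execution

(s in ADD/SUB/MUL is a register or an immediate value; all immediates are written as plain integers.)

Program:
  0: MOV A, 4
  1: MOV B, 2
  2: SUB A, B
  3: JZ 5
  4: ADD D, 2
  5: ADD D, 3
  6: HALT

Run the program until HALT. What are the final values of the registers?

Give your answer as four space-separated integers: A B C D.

Answer: 2 2 0 5

Derivation:
Step 1: PC=0 exec 'MOV A, 4'. After: A=4 B=0 C=0 D=0 ZF=0 PC=1
Step 2: PC=1 exec 'MOV B, 2'. After: A=4 B=2 C=0 D=0 ZF=0 PC=2
Step 3: PC=2 exec 'SUB A, B'. After: A=2 B=2 C=0 D=0 ZF=0 PC=3
Step 4: PC=3 exec 'JZ 5'. After: A=2 B=2 C=0 D=0 ZF=0 PC=4
Step 5: PC=4 exec 'ADD D, 2'. After: A=2 B=2 C=0 D=2 ZF=0 PC=5
Step 6: PC=5 exec 'ADD D, 3'. After: A=2 B=2 C=0 D=5 ZF=0 PC=6
Step 7: PC=6 exec 'HALT'. After: A=2 B=2 C=0 D=5 ZF=0 PC=6 HALTED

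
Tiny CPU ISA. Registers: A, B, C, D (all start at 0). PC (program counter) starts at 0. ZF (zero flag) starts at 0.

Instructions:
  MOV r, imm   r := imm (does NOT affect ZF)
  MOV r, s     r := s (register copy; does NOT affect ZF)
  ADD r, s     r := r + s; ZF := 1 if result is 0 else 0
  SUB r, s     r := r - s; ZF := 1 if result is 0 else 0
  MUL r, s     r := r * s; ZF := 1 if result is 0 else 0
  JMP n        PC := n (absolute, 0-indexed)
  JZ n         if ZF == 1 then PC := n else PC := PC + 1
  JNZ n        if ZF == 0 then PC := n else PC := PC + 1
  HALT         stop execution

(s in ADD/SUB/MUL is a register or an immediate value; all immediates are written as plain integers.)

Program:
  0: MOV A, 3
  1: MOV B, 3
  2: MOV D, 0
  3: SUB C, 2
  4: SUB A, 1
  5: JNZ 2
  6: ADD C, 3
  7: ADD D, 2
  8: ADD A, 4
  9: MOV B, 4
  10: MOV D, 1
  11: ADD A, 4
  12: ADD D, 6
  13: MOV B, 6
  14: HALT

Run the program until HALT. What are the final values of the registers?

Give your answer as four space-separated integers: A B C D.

Answer: 8 6 -3 7

Derivation:
Step 1: PC=0 exec 'MOV A, 3'. After: A=3 B=0 C=0 D=0 ZF=0 PC=1
Step 2: PC=1 exec 'MOV B, 3'. After: A=3 B=3 C=0 D=0 ZF=0 PC=2
Step 3: PC=2 exec 'MOV D, 0'. After: A=3 B=3 C=0 D=0 ZF=0 PC=3
Step 4: PC=3 exec 'SUB C, 2'. After: A=3 B=3 C=-2 D=0 ZF=0 PC=4
Step 5: PC=4 exec 'SUB A, 1'. After: A=2 B=3 C=-2 D=0 ZF=0 PC=5
Step 6: PC=5 exec 'JNZ 2'. After: A=2 B=3 C=-2 D=0 ZF=0 PC=2
Step 7: PC=2 exec 'MOV D, 0'. After: A=2 B=3 C=-2 D=0 ZF=0 PC=3
Step 8: PC=3 exec 'SUB C, 2'. After: A=2 B=3 C=-4 D=0 ZF=0 PC=4
Step 9: PC=4 exec 'SUB A, 1'. After: A=1 B=3 C=-4 D=0 ZF=0 PC=5
Step 10: PC=5 exec 'JNZ 2'. After: A=1 B=3 C=-4 D=0 ZF=0 PC=2
Step 11: PC=2 exec 'MOV D, 0'. After: A=1 B=3 C=-4 D=0 ZF=0 PC=3
Step 12: PC=3 exec 'SUB C, 2'. After: A=1 B=3 C=-6 D=0 ZF=0 PC=4
Step 13: PC=4 exec 'SUB A, 1'. After: A=0 B=3 C=-6 D=0 ZF=1 PC=5
Step 14: PC=5 exec 'JNZ 2'. After: A=0 B=3 C=-6 D=0 ZF=1 PC=6
Step 15: PC=6 exec 'ADD C, 3'. After: A=0 B=3 C=-3 D=0 ZF=0 PC=7
Step 16: PC=7 exec 'ADD D, 2'. After: A=0 B=3 C=-3 D=2 ZF=0 PC=8
Step 17: PC=8 exec 'ADD A, 4'. After: A=4 B=3 C=-3 D=2 ZF=0 PC=9
Step 18: PC=9 exec 'MOV B, 4'. After: A=4 B=4 C=-3 D=2 ZF=0 PC=10
Step 19: PC=10 exec 'MOV D, 1'. After: A=4 B=4 C=-3 D=1 ZF=0 PC=11
Step 20: PC=11 exec 'ADD A, 4'. After: A=8 B=4 C=-3 D=1 ZF=0 PC=12
Step 21: PC=12 exec 'ADD D, 6'. After: A=8 B=4 C=-3 D=7 ZF=0 PC=13
Step 22: PC=13 exec 'MOV B, 6'. After: A=8 B=6 C=-3 D=7 ZF=0 PC=14
Step 23: PC=14 exec 'HALT'. After: A=8 B=6 C=-3 D=7 ZF=0 PC=14 HALTED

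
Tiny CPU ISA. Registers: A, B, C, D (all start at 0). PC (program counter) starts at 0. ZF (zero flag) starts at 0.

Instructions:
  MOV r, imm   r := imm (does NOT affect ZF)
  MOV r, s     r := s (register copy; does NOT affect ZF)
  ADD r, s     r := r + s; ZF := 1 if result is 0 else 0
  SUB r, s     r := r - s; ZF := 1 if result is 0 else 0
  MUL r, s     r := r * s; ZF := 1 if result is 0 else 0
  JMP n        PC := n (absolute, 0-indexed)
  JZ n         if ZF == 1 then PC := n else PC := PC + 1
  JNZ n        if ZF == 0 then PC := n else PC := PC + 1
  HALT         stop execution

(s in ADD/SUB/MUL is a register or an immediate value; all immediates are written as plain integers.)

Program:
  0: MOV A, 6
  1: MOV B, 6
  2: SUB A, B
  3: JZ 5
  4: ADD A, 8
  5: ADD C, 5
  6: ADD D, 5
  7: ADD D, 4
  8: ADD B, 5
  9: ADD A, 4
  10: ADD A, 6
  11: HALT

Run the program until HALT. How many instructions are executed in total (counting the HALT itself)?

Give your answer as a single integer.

Step 1: PC=0 exec 'MOV A, 6'. After: A=6 B=0 C=0 D=0 ZF=0 PC=1
Step 2: PC=1 exec 'MOV B, 6'. After: A=6 B=6 C=0 D=0 ZF=0 PC=2
Step 3: PC=2 exec 'SUB A, B'. After: A=0 B=6 C=0 D=0 ZF=1 PC=3
Step 4: PC=3 exec 'JZ 5'. After: A=0 B=6 C=0 D=0 ZF=1 PC=5
Step 5: PC=5 exec 'ADD C, 5'. After: A=0 B=6 C=5 D=0 ZF=0 PC=6
Step 6: PC=6 exec 'ADD D, 5'. After: A=0 B=6 C=5 D=5 ZF=0 PC=7
Step 7: PC=7 exec 'ADD D, 4'. After: A=0 B=6 C=5 D=9 ZF=0 PC=8
Step 8: PC=8 exec 'ADD B, 5'. After: A=0 B=11 C=5 D=9 ZF=0 PC=9
Step 9: PC=9 exec 'ADD A, 4'. After: A=4 B=11 C=5 D=9 ZF=0 PC=10
Step 10: PC=10 exec 'ADD A, 6'. After: A=10 B=11 C=5 D=9 ZF=0 PC=11
Step 11: PC=11 exec 'HALT'. After: A=10 B=11 C=5 D=9 ZF=0 PC=11 HALTED
Total instructions executed: 11

Answer: 11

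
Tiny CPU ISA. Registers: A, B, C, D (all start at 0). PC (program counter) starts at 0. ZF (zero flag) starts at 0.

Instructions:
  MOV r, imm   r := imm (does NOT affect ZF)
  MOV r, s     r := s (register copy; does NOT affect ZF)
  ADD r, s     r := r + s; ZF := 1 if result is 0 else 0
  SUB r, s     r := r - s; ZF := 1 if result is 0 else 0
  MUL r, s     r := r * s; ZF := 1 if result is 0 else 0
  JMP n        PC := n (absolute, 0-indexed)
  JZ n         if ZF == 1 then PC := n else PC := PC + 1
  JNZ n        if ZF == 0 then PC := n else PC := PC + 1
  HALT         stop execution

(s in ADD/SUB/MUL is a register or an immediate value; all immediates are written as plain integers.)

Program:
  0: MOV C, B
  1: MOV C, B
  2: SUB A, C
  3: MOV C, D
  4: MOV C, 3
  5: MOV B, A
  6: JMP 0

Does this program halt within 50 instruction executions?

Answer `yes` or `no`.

Answer: no

Derivation:
Step 1: PC=0 exec 'MOV C, B'. After: A=0 B=0 C=0 D=0 ZF=0 PC=1
Step 2: PC=1 exec 'MOV C, B'. After: A=0 B=0 C=0 D=0 ZF=0 PC=2
Step 3: PC=2 exec 'SUB A, C'. After: A=0 B=0 C=0 D=0 ZF=1 PC=3
Step 4: PC=3 exec 'MOV C, D'. After: A=0 B=0 C=0 D=0 ZF=1 PC=4
Step 5: PC=4 exec 'MOV C, 3'. After: A=0 B=0 C=3 D=0 ZF=1 PC=5
Step 6: PC=5 exec 'MOV B, A'. After: A=0 B=0 C=3 D=0 ZF=1 PC=6
Step 7: PC=6 exec 'JMP 0'. After: A=0 B=0 C=3 D=0 ZF=1 PC=0
Step 8: PC=0 exec 'MOV C, B'. After: A=0 B=0 C=0 D=0 ZF=1 PC=1
Step 9: PC=1 exec 'MOV C, B'. After: A=0 B=0 C=0 D=0 ZF=1 PC=2
Step 10: PC=2 exec 'SUB A, C'. After: A=0 B=0 C=0 D=0 ZF=1 PC=3
State after step 10 equals state after step 3: the program is in a cycle of length 7 and will never halt.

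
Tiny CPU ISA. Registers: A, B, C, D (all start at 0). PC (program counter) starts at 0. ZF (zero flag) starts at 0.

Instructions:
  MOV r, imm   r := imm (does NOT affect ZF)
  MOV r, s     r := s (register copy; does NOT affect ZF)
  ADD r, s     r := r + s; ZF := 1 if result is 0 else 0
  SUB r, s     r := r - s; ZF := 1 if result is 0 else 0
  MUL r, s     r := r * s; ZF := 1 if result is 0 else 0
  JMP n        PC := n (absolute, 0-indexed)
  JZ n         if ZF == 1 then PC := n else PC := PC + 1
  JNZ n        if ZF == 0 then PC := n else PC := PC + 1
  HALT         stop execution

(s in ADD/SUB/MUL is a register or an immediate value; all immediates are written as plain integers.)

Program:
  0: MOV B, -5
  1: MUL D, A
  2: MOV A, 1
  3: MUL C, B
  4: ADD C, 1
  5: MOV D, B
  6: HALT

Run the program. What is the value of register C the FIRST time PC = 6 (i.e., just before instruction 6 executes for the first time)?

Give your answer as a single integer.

Step 1: PC=0 exec 'MOV B, -5'. After: A=0 B=-5 C=0 D=0 ZF=0 PC=1
Step 2: PC=1 exec 'MUL D, A'. After: A=0 B=-5 C=0 D=0 ZF=1 PC=2
Step 3: PC=2 exec 'MOV A, 1'. After: A=1 B=-5 C=0 D=0 ZF=1 PC=3
Step 4: PC=3 exec 'MUL C, B'. After: A=1 B=-5 C=0 D=0 ZF=1 PC=4
Step 5: PC=4 exec 'ADD C, 1'. After: A=1 B=-5 C=1 D=0 ZF=0 PC=5
Step 6: PC=5 exec 'MOV D, B'. After: A=1 B=-5 C=1 D=-5 ZF=0 PC=6
First time PC=6: C=1

1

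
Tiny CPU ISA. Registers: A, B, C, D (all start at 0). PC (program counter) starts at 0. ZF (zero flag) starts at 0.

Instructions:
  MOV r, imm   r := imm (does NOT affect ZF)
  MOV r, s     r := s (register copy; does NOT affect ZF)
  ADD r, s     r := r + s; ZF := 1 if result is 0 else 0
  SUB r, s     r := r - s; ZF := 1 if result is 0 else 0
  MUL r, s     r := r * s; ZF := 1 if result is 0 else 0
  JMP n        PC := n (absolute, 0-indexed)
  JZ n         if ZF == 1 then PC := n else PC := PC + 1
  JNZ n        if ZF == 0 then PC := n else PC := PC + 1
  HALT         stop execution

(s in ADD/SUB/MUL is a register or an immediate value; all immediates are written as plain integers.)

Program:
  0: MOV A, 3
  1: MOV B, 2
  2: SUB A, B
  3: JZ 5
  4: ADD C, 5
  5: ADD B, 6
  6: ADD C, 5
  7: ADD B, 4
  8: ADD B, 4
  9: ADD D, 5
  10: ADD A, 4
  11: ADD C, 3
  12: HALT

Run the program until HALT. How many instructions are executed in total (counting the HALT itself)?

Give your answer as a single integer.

Step 1: PC=0 exec 'MOV A, 3'. After: A=3 B=0 C=0 D=0 ZF=0 PC=1
Step 2: PC=1 exec 'MOV B, 2'. After: A=3 B=2 C=0 D=0 ZF=0 PC=2
Step 3: PC=2 exec 'SUB A, B'. After: A=1 B=2 C=0 D=0 ZF=0 PC=3
Step 4: PC=3 exec 'JZ 5'. After: A=1 B=2 C=0 D=0 ZF=0 PC=4
Step 5: PC=4 exec 'ADD C, 5'. After: A=1 B=2 C=5 D=0 ZF=0 PC=5
Step 6: PC=5 exec 'ADD B, 6'. After: A=1 B=8 C=5 D=0 ZF=0 PC=6
Step 7: PC=6 exec 'ADD C, 5'. After: A=1 B=8 C=10 D=0 ZF=0 PC=7
Step 8: PC=7 exec 'ADD B, 4'. After: A=1 B=12 C=10 D=0 ZF=0 PC=8
Step 9: PC=8 exec 'ADD B, 4'. After: A=1 B=16 C=10 D=0 ZF=0 PC=9
Step 10: PC=9 exec 'ADD D, 5'. After: A=1 B=16 C=10 D=5 ZF=0 PC=10
Step 11: PC=10 exec 'ADD A, 4'. After: A=5 B=16 C=10 D=5 ZF=0 PC=11
Step 12: PC=11 exec 'ADD C, 3'. After: A=5 B=16 C=13 D=5 ZF=0 PC=12
Step 13: PC=12 exec 'HALT'. After: A=5 B=16 C=13 D=5 ZF=0 PC=12 HALTED
Total instructions executed: 13

Answer: 13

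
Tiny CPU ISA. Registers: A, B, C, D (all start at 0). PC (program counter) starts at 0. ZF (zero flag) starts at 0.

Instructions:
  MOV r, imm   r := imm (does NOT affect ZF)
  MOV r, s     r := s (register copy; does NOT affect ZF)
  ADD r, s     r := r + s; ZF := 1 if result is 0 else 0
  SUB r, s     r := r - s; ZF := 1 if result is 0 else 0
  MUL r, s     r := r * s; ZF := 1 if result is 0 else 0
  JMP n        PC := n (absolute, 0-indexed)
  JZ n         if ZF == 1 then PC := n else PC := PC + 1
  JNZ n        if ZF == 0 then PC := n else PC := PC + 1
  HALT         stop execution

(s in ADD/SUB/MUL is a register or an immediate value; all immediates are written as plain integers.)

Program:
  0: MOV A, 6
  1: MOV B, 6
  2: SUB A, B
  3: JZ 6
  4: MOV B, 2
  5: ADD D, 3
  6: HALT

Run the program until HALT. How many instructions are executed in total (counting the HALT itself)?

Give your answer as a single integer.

Step 1: PC=0 exec 'MOV A, 6'. After: A=6 B=0 C=0 D=0 ZF=0 PC=1
Step 2: PC=1 exec 'MOV B, 6'. After: A=6 B=6 C=0 D=0 ZF=0 PC=2
Step 3: PC=2 exec 'SUB A, B'. After: A=0 B=6 C=0 D=0 ZF=1 PC=3
Step 4: PC=3 exec 'JZ 6'. After: A=0 B=6 C=0 D=0 ZF=1 PC=6
Step 5: PC=6 exec 'HALT'. After: A=0 B=6 C=0 D=0 ZF=1 PC=6 HALTED
Total instructions executed: 5

Answer: 5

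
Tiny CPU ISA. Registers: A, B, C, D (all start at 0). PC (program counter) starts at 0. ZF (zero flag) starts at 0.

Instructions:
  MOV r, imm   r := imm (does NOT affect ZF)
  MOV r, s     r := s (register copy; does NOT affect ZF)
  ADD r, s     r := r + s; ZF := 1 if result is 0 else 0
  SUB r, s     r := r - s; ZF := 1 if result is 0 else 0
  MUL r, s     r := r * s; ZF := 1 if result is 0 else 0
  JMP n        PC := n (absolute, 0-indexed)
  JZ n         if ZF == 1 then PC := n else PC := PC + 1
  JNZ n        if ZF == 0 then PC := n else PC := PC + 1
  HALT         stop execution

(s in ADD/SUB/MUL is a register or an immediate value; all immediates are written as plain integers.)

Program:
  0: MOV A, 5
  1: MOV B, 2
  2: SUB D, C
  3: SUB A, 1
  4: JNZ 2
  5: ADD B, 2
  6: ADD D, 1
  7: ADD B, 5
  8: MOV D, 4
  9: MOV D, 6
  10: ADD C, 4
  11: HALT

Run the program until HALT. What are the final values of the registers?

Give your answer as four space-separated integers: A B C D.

Step 1: PC=0 exec 'MOV A, 5'. After: A=5 B=0 C=0 D=0 ZF=0 PC=1
Step 2: PC=1 exec 'MOV B, 2'. After: A=5 B=2 C=0 D=0 ZF=0 PC=2
Step 3: PC=2 exec 'SUB D, C'. After: A=5 B=2 C=0 D=0 ZF=1 PC=3
Step 4: PC=3 exec 'SUB A, 1'. After: A=4 B=2 C=0 D=0 ZF=0 PC=4
Step 5: PC=4 exec 'JNZ 2'. After: A=4 B=2 C=0 D=0 ZF=0 PC=2
Step 6: PC=2 exec 'SUB D, C'. After: A=4 B=2 C=0 D=0 ZF=1 PC=3
Step 7: PC=3 exec 'SUB A, 1'. After: A=3 B=2 C=0 D=0 ZF=0 PC=4
Step 8: PC=4 exec 'JNZ 2'. After: A=3 B=2 C=0 D=0 ZF=0 PC=2
Step 9: PC=2 exec 'SUB D, C'. After: A=3 B=2 C=0 D=0 ZF=1 PC=3
Step 10: PC=3 exec 'SUB A, 1'. After: A=2 B=2 C=0 D=0 ZF=0 PC=4
Step 11: PC=4 exec 'JNZ 2'. After: A=2 B=2 C=0 D=0 ZF=0 PC=2
Step 12: PC=2 exec 'SUB D, C'. After: A=2 B=2 C=0 D=0 ZF=1 PC=3
Step 13: PC=3 exec 'SUB A, 1'. After: A=1 B=2 C=0 D=0 ZF=0 PC=4
Step 14: PC=4 exec 'JNZ 2'. After: A=1 B=2 C=0 D=0 ZF=0 PC=2
Step 15: PC=2 exec 'SUB D, C'. After: A=1 B=2 C=0 D=0 ZF=1 PC=3
Step 16: PC=3 exec 'SUB A, 1'. After: A=0 B=2 C=0 D=0 ZF=1 PC=4
Step 17: PC=4 exec 'JNZ 2'. After: A=0 B=2 C=0 D=0 ZF=1 PC=5
Step 18: PC=5 exec 'ADD B, 2'. After: A=0 B=4 C=0 D=0 ZF=0 PC=6
Step 19: PC=6 exec 'ADD D, 1'. After: A=0 B=4 C=0 D=1 ZF=0 PC=7
Step 20: PC=7 exec 'ADD B, 5'. After: A=0 B=9 C=0 D=1 ZF=0 PC=8
Step 21: PC=8 exec 'MOV D, 4'. After: A=0 B=9 C=0 D=4 ZF=0 PC=9
Step 22: PC=9 exec 'MOV D, 6'. After: A=0 B=9 C=0 D=6 ZF=0 PC=10
Step 23: PC=10 exec 'ADD C, 4'. After: A=0 B=9 C=4 D=6 ZF=0 PC=11
Step 24: PC=11 exec 'HALT'. After: A=0 B=9 C=4 D=6 ZF=0 PC=11 HALTED

Answer: 0 9 4 6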